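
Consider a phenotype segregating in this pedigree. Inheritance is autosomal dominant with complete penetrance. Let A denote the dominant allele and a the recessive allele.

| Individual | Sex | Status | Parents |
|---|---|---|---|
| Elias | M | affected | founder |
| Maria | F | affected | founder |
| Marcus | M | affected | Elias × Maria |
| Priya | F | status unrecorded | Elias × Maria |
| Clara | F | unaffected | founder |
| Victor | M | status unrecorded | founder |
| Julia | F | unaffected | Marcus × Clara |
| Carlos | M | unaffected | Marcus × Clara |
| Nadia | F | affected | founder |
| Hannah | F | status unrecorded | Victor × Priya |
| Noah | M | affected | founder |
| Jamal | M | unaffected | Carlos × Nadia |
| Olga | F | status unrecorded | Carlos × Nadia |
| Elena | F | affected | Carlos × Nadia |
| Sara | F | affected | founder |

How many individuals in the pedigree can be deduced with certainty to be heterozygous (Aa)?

Obligate heterozygotes: Marcus is affected so carries A and passed a to Julia (aa), so Marcus is Aa; Nadia is affected so carries A and passed a to Jamal (aa), so Nadia is Aa; Elena is affected so carries A and received a from Carlos (aa), so Elena is Aa.
Every other individual is either homozygous by phenotype or has at least one consistent homozygous assignment, so the count is 3.

3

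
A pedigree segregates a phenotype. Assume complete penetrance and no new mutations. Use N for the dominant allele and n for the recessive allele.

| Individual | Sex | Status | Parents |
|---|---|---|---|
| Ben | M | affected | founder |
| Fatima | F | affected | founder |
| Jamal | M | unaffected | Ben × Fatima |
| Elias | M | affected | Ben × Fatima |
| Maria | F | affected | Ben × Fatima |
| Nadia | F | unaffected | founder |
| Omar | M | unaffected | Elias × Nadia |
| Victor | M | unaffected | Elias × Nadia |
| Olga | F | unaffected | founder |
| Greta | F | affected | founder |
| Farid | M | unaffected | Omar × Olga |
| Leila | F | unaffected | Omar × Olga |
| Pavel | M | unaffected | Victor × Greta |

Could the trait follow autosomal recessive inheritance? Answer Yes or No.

Under autosomal recessive, Jamal (unaffected, male) cannot arise from Ben (affected) × Fatima (affected).

No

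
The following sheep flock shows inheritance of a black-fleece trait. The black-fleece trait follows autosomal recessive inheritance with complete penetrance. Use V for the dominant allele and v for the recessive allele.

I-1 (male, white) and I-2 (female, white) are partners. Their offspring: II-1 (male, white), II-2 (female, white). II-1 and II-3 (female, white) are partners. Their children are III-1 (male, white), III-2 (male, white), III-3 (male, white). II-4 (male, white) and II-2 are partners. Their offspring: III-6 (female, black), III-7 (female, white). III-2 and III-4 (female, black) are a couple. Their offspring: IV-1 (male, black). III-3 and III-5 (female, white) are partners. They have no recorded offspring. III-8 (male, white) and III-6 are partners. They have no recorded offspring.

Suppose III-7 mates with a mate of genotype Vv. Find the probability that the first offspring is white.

II-4 is white so carries V and passed v to III-6 (vv), so II-4 is Vv.
II-2 is white so carries V and passed v to III-6 (vv), so II-2 is Vv.
III-7 is a white offspring of II-4 (Vv) × II-2 (Vv), whose cross gives 1/4 VV : 1/2 Vv : 1/4 vv; conditioning on being white, III-7 is VV with probability 1/3, Vv with probability 2/3.
Summing over parental genotype combinations, P(offspring is white) = 1/3·1 + 2/3·3/4 = 5/6.

5/6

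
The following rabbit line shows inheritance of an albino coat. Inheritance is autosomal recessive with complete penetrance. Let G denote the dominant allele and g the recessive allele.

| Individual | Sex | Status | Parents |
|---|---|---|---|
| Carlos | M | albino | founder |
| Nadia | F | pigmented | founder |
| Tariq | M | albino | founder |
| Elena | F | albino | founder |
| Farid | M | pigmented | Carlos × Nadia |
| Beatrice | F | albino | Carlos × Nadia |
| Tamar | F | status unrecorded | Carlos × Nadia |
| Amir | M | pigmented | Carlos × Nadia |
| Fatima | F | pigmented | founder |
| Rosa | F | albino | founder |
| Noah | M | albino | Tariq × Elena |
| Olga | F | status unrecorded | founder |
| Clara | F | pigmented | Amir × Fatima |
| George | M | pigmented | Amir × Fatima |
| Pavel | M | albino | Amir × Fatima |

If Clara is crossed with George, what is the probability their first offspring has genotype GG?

4/9

Amir is pigmented so carries G and received g from Carlos (gg), so Amir is Gg.
Fatima is pigmented so carries G and passed g to Pavel (gg), so Fatima is Gg.
Clara is a pigmented offspring of Amir (Gg) × Fatima (Gg), whose cross gives 1/4 GG : 1/2 Gg : 1/4 gg; conditioning on being pigmented, Clara is GG with probability 1/3, Gg with probability 2/3.
George is a pigmented offspring of Amir (Gg) × Fatima (Gg), whose cross gives 1/4 GG : 1/2 Gg : 1/4 gg; conditioning on being pigmented, George is GG with probability 1/3, Gg with probability 2/3.
Summing over parental genotype combinations, P(offspring has genotype GG) = 1/9·1 + 2/9·1/2 + 2/9·1/2 + 4/9·1/4 = 4/9.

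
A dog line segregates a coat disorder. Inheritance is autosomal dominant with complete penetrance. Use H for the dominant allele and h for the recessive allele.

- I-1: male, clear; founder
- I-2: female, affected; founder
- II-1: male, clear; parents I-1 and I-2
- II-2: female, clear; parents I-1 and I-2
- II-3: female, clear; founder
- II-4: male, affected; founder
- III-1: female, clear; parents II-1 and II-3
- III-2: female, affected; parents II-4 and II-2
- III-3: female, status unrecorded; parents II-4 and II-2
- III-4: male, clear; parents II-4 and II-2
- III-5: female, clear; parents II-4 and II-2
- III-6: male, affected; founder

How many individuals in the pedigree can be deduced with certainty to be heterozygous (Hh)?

3

Obligate heterozygotes: I-2 is affected so carries H and passed h to II-1 (hh), so I-2 is Hh; II-4 is affected so carries H and passed h to III-4 (hh), so II-4 is Hh; III-2 is affected so carries H and received h from II-2 (hh), so III-2 is Hh.
Every other individual is either homozygous by phenotype or has at least one consistent homozygous assignment, so the count is 3.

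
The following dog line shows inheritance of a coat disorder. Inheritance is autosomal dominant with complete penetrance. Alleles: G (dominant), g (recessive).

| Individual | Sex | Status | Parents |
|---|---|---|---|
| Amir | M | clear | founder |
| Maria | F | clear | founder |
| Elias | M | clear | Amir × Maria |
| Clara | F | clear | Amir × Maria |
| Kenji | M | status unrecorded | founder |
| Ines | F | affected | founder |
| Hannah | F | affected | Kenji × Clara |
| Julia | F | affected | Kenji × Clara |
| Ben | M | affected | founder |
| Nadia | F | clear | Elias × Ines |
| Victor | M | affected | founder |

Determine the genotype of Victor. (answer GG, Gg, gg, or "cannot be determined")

Victor's phenotype allows GG or Gg, and no parent or child forces a single allele at both positions; consistent genotype assignments exist with Victor as GG or Gg.

cannot be determined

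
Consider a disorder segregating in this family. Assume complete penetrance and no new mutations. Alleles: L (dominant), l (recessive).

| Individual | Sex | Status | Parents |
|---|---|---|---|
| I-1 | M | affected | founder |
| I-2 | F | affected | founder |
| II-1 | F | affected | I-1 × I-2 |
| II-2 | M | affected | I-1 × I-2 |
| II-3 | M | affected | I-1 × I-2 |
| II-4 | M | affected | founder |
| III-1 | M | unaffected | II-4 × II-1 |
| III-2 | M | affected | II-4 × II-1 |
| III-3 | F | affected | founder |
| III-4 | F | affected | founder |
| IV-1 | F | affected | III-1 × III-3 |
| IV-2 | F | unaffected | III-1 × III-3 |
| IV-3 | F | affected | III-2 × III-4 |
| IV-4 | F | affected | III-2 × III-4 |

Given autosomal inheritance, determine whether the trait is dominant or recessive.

dominant

II-4 and II-1 are both affected yet have an unaffected child III-1. Under a recessive model two affected parents are homozygous and every child would be affected, so the trait cannot be recessive.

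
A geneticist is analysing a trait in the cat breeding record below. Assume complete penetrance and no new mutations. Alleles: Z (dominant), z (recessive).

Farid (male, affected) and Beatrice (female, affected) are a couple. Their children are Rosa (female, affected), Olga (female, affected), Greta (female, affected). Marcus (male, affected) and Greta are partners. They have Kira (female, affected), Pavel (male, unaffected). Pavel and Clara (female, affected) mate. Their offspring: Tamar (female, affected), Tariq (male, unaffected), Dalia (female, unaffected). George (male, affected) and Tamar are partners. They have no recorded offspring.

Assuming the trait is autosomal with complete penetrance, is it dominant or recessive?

Marcus and Greta are both affected yet have an unaffected child Pavel. Under a recessive model two affected parents are homozygous and every child would be affected, so the trait cannot be recessive.

dominant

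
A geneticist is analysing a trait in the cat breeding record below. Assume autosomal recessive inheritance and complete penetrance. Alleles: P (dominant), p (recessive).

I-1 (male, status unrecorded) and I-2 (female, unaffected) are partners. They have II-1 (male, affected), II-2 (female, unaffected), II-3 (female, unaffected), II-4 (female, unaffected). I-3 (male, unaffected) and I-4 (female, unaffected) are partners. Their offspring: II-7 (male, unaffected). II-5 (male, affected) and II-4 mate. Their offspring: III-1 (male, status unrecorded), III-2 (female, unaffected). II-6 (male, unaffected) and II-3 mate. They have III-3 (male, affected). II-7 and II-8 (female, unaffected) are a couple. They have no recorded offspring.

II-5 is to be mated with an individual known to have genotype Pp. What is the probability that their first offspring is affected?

II-5 is affected, so II-5 is pp.
The cross gives 1/2 Pp : 1/2 pp, so P(offspring is affected) = 1/2.

1/2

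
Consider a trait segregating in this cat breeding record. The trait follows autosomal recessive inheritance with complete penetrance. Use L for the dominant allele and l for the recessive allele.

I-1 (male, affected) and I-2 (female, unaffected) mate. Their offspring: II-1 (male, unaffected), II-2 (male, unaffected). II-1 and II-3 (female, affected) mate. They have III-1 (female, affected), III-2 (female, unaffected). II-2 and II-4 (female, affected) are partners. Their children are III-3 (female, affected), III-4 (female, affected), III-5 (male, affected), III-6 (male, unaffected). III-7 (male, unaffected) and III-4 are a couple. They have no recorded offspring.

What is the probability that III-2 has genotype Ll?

III-2 is unaffected so carries L and received l from II-3 (ll), so III-2 is Ll, giving P(Ll) = 1.

1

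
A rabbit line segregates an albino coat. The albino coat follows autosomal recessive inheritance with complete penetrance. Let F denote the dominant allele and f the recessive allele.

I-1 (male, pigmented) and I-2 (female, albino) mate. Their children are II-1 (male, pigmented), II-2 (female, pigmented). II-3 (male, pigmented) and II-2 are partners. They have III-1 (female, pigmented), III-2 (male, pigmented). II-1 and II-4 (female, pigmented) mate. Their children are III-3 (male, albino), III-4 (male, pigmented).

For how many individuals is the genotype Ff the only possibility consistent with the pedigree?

Obligate heterozygotes: II-1 is pigmented so carries F and received f from I-2 (ff), so II-1 is Ff; II-2 is pigmented so carries F and received f from I-2 (ff), so II-2 is Ff; II-4 is pigmented so carries F and passed f to III-3 (ff), so II-4 is Ff.
Every other individual is either homozygous by phenotype or has at least one consistent homozygous assignment, so the count is 3.

3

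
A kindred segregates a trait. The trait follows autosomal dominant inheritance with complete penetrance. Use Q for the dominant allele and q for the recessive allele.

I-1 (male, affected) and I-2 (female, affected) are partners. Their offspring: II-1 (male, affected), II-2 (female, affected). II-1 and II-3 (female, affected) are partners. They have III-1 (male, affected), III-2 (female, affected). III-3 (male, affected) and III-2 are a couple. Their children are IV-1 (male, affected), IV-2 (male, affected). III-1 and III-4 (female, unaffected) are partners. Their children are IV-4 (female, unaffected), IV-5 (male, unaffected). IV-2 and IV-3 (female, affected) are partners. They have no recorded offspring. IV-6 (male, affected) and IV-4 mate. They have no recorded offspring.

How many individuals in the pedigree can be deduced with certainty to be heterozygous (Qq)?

1

Obligate heterozygotes: III-1 is affected so carries Q and passed q to IV-4 (qq), so III-1 is Qq.
Every other individual is either homozygous by phenotype or has at least one consistent homozygous assignment, so the count is 1.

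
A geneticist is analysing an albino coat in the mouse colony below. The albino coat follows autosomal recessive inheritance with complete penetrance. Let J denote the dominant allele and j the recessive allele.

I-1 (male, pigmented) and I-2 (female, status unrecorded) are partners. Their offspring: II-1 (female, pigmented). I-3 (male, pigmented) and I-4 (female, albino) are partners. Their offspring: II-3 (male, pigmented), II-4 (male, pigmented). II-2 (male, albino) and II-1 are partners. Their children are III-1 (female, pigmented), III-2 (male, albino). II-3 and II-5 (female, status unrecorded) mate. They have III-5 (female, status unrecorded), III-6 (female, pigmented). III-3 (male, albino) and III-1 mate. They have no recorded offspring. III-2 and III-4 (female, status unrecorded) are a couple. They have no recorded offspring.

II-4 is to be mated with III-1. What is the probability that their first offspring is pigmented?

3/4

II-4 is pigmented so carries J and received j from I-4 (jj), so II-4 is Jj.
III-1 is pigmented so carries J and received j from II-2 (jj), so III-1 is Jj.
The cross gives 1/4 JJ : 1/2 Jj : 1/4 jj, so P(offspring is pigmented) = 3/4.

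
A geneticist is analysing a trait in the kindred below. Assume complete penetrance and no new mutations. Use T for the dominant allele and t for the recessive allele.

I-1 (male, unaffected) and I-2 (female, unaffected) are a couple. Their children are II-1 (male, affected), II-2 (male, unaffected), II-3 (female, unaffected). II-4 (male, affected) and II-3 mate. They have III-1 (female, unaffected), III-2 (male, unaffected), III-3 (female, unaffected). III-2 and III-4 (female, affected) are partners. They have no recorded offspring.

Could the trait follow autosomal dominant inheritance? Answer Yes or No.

No

Under autosomal dominant, II-1 (affected, male) cannot arise from I-1 (unaffected) × I-2 (unaffected).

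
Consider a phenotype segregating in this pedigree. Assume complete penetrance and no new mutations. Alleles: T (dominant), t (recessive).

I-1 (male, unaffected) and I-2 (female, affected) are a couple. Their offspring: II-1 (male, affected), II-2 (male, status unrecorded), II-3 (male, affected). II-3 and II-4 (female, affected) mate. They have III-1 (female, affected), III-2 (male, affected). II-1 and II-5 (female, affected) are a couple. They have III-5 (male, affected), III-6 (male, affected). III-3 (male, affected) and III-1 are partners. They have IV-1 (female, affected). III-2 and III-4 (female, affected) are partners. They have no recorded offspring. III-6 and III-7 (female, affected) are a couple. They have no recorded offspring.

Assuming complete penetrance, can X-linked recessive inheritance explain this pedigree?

Yes

A consistent assignment under X-linked recessive exists: I-1 X^T Y, I-2 X^t X^t, II-1 X^t Y, II-2 X^t Y, II-3 X^t Y, II-4 X^t X^t, II-5 X^t X^t, III-1 X^t X^t, III-2 X^t Y, III-3 X^t Y, III-4 X^t X^t, III-5 X^t Y, III-6 X^t Y, III-7 X^t X^t, IV-1 X^t X^t.
In this assignment every recorded phenotype matches its genotype and every non-founder's genotype is obtainable from its parents' genotypes, so the pedigree is consistent.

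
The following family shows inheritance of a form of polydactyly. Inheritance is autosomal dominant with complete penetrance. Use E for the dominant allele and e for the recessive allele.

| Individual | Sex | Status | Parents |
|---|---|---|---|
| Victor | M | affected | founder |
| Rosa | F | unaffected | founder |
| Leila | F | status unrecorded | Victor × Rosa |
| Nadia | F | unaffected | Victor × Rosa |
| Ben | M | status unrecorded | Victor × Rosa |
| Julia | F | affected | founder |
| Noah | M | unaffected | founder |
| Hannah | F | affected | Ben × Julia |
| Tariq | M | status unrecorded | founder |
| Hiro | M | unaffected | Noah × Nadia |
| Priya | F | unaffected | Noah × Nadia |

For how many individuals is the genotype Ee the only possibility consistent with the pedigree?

1

Obligate heterozygotes: Victor is affected so carries E and passed e to Nadia (ee), so Victor is Ee.
Every other individual is either homozygous by phenotype or has at least one consistent homozygous assignment, so the count is 1.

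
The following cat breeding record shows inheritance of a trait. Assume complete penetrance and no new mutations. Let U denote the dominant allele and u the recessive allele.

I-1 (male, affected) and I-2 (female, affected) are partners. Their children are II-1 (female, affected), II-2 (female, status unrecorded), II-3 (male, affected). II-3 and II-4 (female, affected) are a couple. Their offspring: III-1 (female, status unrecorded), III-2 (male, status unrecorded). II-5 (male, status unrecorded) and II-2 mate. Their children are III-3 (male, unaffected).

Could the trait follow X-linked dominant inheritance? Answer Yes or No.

A consistent assignment under X-linked dominant exists: I-1 X^U Y, I-2 X^U X^u, II-1 X^U X^U, II-2 X^U X^u, II-3 X^U Y, II-4 X^U X^U, II-5 X^U Y, III-1 X^U X^U, III-2 X^U Y, III-3 X^u Y.
In this assignment every recorded phenotype matches its genotype and every non-founder's genotype is obtainable from its parents' genotypes, so the pedigree is consistent.

Yes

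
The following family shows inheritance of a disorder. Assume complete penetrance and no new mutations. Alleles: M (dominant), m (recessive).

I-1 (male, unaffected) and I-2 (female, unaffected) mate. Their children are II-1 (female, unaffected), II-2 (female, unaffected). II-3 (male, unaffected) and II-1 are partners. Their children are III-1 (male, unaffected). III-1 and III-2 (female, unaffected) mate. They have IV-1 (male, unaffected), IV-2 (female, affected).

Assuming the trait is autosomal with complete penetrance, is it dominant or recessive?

recessive

III-1 and III-2 are both unaffected yet have an affected child IV-2. Under dominance, an affected child requires at least one affected parent, so the trait cannot be dominant.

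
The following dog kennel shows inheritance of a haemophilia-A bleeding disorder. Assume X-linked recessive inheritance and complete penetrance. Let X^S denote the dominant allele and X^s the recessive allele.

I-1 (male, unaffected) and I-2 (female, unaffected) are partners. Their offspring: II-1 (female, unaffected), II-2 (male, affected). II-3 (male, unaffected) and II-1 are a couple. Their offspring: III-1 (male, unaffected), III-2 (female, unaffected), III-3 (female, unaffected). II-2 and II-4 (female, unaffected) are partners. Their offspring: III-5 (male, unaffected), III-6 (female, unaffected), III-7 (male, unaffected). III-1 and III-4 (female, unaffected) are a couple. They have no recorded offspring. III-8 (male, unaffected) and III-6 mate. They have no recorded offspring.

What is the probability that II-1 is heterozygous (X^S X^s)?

1/3

I-1 is unaffected, so I-1 is X^S Y.
I-2 is unaffected so carries S and passed s to II-2 (X^s Y), so I-2 is X^S X^s.
Their cross gives offspring ratios 1/2 X^S X^S : 1/2 X^S X^s. Conditioning on II-1 being unaffected, P(X^S X^s) = 1/2 / 1 = 1/2 before taking II-1's own offspring into account.
II-3 is unaffected, so II-3 is X^S Y.
Now use II-1's offspring. Probability of each recorded status — unaffected son III-1: 1/2 if II-1 is X^S X^s, 1 if X^S X^S. (III-2, III-3: equally likely either way, so uninformative.)
Bayes: P(X^S X^s) = 1/2·1/2 / (1/2·1/2 + 1/2·1) = 1/3.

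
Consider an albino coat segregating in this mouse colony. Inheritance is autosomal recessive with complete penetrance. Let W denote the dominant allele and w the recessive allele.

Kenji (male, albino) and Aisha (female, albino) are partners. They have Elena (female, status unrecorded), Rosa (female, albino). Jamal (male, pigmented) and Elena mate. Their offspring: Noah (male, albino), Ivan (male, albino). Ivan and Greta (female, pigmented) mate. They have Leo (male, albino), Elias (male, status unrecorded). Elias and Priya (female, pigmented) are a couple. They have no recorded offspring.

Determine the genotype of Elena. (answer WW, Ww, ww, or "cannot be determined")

ww

From phenotype alone, Elena is WW or Ww or ww.
Elena received w from Kenji (ww) and received w from Aisha (ww), so Elena is ww.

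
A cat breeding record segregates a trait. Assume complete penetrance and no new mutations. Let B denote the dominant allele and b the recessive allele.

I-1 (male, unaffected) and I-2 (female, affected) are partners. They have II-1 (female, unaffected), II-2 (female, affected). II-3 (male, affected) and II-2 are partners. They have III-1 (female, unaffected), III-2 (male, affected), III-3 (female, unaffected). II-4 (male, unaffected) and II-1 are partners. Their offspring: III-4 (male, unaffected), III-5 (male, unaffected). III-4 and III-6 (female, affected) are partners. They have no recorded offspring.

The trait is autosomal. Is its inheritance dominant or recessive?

dominant

II-3 and II-2 are both affected yet have an unaffected child III-1. Under a recessive model two affected parents are homozygous and every child would be affected, so the trait cannot be recessive.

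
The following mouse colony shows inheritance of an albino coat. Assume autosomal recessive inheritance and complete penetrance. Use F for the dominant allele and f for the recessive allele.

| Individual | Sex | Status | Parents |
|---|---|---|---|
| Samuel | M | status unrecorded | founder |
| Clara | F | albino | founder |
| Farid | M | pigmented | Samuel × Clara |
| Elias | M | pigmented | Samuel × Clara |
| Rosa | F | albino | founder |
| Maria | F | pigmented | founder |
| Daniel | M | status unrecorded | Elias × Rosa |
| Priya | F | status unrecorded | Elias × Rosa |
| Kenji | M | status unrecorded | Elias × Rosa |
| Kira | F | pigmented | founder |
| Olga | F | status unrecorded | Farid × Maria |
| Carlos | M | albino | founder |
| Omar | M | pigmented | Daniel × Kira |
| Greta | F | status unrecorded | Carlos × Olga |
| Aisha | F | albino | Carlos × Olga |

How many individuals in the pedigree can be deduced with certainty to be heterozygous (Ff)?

Obligate heterozygotes: Farid is pigmented so carries F and received f from Clara (ff), so Farid is Ff; Elias is pigmented so carries F and received f from Clara (ff), so Elias is Ff.
Every other individual is either homozygous by phenotype or has at least one consistent homozygous assignment, so the count is 2.

2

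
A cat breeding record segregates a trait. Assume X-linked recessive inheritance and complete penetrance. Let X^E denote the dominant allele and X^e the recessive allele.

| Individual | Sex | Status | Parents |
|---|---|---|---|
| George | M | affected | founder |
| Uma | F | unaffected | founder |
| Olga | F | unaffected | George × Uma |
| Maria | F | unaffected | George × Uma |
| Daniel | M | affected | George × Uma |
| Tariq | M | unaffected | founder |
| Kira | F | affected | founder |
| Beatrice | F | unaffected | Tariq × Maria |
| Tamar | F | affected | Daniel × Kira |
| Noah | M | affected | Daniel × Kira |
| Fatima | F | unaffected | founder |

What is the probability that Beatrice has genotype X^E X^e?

Tariq is unaffected, so Tariq is X^E Y.
Maria is unaffected so carries E and received e from George (X^e Y), so Maria is X^E X^e.
Their cross gives offspring ratios 1/2 X^E X^E : 1/2 X^E X^e. Conditioning on Beatrice being unaffected, P(X^E X^e) = 1/2 / 1 = 1/2.

1/2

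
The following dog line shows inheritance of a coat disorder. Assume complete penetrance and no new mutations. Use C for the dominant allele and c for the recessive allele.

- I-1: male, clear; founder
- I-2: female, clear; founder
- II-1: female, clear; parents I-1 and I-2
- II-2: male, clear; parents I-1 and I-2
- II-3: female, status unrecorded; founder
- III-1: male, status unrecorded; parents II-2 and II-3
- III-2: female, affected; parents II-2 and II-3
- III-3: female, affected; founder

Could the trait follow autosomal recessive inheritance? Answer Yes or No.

Yes

A consistent assignment under autosomal recessive exists: I-1 CC, I-2 Cc, II-1 CC, II-2 Cc, II-3 Cc, III-1 CC, III-2 cc, III-3 cc.
In this assignment every recorded phenotype matches its genotype and every non-founder's genotype is obtainable from its parents' genotypes, so the pedigree is consistent.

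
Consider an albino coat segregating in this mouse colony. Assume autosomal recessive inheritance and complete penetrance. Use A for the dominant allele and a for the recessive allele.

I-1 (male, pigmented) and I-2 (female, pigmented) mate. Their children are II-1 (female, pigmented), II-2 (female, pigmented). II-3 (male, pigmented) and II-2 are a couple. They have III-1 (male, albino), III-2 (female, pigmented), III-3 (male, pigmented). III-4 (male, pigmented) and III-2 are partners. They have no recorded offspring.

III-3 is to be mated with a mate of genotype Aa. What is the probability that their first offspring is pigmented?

II-3 is pigmented so carries A and passed a to III-1 (aa), so II-3 is Aa.
II-2 is pigmented so carries A and passed a to III-1 (aa), so II-2 is Aa.
III-3 is a pigmented offspring of II-3 (Aa) × II-2 (Aa), whose cross gives 1/4 AA : 1/2 Aa : 1/4 aa; conditioning on being pigmented, III-3 is AA with probability 1/3, Aa with probability 2/3.
Summing over parental genotype combinations, P(offspring is pigmented) = 1/3·1 + 2/3·3/4 = 5/6.

5/6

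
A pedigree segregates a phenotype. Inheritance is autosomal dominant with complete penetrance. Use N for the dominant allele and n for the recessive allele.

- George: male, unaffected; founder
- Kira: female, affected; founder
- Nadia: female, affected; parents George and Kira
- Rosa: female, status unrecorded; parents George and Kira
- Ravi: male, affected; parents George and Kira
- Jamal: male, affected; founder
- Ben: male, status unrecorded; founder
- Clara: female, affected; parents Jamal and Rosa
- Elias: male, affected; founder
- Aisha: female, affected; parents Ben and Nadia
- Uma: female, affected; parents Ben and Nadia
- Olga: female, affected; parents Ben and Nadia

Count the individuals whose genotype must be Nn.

2

Obligate heterozygotes: Nadia is affected so carries N and received n from George (nn), so Nadia is Nn; Ravi is affected so carries N and received n from George (nn), so Ravi is Nn.
Every other individual is either homozygous by phenotype or has at least one consistent homozygous assignment, so the count is 2.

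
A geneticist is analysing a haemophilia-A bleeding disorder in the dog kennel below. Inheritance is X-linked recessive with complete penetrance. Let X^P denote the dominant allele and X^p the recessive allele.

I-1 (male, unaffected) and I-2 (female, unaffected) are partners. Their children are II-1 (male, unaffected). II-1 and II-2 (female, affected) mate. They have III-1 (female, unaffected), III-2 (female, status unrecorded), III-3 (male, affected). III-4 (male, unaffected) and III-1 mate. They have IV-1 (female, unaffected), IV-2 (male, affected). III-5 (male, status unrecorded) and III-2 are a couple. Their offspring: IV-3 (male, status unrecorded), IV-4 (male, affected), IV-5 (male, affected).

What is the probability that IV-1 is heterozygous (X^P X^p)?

III-4 is unaffected, so III-4 is X^P Y.
III-1 is unaffected so carries P and received p from II-2 (X^p X^p), so III-1 is X^P X^p.
Their cross gives offspring ratios 1/2 X^P X^P : 1/2 X^P X^p. Conditioning on IV-1 being unaffected, P(X^P X^p) = 1/2 / 1 = 1/2.

1/2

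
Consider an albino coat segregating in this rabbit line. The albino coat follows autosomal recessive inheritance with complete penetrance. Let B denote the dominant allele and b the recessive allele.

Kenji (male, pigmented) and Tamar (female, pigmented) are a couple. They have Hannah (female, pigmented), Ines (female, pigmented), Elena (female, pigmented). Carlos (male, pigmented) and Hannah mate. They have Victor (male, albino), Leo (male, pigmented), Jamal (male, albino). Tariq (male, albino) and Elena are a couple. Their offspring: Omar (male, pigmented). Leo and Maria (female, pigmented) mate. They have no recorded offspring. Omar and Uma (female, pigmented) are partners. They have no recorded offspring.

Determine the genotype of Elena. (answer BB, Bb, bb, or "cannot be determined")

Elena's phenotype allows BB or Bb, and no parent or child forces a single allele at both positions; consistent genotype assignments exist with Elena as BB or Bb.

cannot be determined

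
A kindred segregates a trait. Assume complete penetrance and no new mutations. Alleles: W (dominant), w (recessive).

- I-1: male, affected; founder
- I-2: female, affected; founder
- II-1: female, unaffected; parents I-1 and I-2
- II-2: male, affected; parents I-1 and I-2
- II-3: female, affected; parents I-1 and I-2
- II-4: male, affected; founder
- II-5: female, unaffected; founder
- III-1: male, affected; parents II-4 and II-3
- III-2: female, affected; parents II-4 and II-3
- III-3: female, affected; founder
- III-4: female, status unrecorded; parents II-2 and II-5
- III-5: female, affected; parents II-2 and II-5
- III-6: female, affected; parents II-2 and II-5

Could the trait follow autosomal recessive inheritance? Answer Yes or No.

No

Under autosomal recessive, II-1 (unaffected, female) cannot arise from I-1 (affected) × I-2 (affected).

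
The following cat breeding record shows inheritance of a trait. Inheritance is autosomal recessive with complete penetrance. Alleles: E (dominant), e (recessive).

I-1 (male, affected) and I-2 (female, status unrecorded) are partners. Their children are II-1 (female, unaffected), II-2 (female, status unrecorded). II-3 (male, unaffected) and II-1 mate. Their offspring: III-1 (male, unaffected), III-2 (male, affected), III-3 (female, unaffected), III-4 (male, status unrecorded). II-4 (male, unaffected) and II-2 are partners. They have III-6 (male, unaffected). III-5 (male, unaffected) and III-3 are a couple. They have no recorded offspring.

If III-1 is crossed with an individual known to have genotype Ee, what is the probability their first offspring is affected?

II-3 is unaffected so carries E and passed e to III-2 (ee), so II-3 is Ee.
II-1 is unaffected so carries E and received e from I-1 (ee), so II-1 is Ee.
III-1 is an unaffected offspring of II-3 (Ee) × II-1 (Ee), whose cross gives 1/4 EE : 1/2 Ee : 1/4 ee; conditioning on being unaffected, III-1 is EE with probability 1/3, Ee with probability 2/3.
Summing over parental genotype combinations, P(offspring is affected) = 2/3·1/4 = 1/6.

1/6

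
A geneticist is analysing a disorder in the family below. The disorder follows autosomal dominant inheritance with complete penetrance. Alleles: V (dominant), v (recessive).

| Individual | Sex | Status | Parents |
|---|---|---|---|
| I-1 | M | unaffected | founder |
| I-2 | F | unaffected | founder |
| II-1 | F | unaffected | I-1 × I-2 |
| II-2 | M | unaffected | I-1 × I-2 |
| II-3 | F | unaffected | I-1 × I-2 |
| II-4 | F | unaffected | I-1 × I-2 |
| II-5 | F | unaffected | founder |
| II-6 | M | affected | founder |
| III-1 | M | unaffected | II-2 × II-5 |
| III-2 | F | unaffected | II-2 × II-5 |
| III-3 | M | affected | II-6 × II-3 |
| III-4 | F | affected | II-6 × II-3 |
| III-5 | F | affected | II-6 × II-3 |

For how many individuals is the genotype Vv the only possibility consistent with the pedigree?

Obligate heterozygotes: III-3 is affected so carries V and received v from II-3 (vv), so III-3 is Vv; III-4 is affected so carries V and received v from II-3 (vv), so III-4 is Vv; III-5 is affected so carries V and received v from II-3 (vv), so III-5 is Vv.
Every other individual is either homozygous by phenotype or has at least one consistent homozygous assignment, so the count is 3.

3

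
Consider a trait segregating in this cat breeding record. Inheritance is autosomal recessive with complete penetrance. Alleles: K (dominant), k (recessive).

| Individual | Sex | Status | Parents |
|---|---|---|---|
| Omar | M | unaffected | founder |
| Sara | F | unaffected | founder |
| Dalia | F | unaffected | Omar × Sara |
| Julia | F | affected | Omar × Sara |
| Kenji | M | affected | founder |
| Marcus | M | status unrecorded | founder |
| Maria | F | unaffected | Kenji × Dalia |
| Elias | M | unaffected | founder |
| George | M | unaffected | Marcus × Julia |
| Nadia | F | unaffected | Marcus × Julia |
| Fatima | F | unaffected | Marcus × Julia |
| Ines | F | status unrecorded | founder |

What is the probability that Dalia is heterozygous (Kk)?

1/2

Omar is unaffected so carries K and passed k to Julia (kk), so Omar is Kk.
Sara is unaffected so carries K and passed k to Julia (kk), so Sara is Kk.
Their cross gives offspring ratios 1/4 KK : 1/2 Kk : 1/4 kk. Conditioning on Dalia being unaffected, P(Kk) = 1/2 / 3/4 = 2/3 before taking Dalia's own offspring into account.
Kenji is affected, so Kenji is kk.
Now use Dalia's offspring. Probability of each recorded status — unaffected daughter Maria: 1/2 if Dalia is Kk, 1 if KK.
Bayes: P(Kk) = 2/3·1/2 / (2/3·1/2 + 1/3·1) = 1/2.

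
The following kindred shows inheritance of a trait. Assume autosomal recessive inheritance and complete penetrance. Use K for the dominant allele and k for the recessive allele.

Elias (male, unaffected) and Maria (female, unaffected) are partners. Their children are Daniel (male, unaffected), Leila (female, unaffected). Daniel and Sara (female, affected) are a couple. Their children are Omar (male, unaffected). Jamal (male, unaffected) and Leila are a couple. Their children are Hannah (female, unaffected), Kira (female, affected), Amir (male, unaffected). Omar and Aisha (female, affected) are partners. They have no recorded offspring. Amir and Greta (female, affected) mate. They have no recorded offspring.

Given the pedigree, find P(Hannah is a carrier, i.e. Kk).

Jamal is unaffected so carries K and passed k to Kira (kk), so Jamal is Kk.
Leila is unaffected so carries K and passed k to Kira (kk), so Leila is Kk.
Their cross gives offspring ratios 1/4 KK : 1/2 Kk : 1/4 kk. Conditioning on Hannah being unaffected, P(Kk) = 1/2 / 3/4 = 2/3.

2/3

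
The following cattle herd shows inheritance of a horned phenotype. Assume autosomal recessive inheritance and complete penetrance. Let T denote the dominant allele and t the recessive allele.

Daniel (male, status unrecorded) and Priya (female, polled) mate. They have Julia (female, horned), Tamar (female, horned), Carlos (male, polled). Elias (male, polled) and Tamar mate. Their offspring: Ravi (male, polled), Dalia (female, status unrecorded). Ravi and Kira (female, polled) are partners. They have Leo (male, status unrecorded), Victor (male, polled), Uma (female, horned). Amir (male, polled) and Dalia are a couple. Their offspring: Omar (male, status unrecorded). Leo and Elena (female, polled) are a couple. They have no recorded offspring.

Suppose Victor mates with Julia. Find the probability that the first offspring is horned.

Ravi is polled so carries T and received t from Tamar (tt), so Ravi is Tt.
Kira is polled so carries T and passed t to Uma (tt), so Kira is Tt.
Victor is a polled offspring of Ravi (Tt) × Kira (Tt), whose cross gives 1/4 TT : 1/2 Tt : 1/4 tt; conditioning on being polled, Victor is TT with probability 1/3, Tt with probability 2/3.
Julia is horned, so Julia is tt.
Summing over parental genotype combinations, P(offspring is horned) = 2/3·1/2 = 1/3.

1/3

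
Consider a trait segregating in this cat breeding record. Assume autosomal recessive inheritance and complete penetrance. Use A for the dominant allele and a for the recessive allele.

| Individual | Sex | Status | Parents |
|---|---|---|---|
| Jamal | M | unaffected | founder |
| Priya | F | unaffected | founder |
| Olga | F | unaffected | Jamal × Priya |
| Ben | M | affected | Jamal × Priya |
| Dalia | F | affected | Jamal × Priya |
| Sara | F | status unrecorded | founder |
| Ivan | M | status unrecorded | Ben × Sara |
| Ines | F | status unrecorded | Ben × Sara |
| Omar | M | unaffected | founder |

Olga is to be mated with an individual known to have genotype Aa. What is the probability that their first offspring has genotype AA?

1/3

Jamal is unaffected so carries A and passed a to Ben (aa), so Jamal is Aa.
Priya is unaffected so carries A and passed a to Ben (aa), so Priya is Aa.
Olga is an unaffected offspring of Jamal (Aa) × Priya (Aa), whose cross gives 1/4 AA : 1/2 Aa : 1/4 aa; conditioning on being unaffected, Olga is AA with probability 1/3, Aa with probability 2/3.
Summing over parental genotype combinations, P(offspring has genotype AA) = 1/3·1/2 + 2/3·1/4 = 1/3.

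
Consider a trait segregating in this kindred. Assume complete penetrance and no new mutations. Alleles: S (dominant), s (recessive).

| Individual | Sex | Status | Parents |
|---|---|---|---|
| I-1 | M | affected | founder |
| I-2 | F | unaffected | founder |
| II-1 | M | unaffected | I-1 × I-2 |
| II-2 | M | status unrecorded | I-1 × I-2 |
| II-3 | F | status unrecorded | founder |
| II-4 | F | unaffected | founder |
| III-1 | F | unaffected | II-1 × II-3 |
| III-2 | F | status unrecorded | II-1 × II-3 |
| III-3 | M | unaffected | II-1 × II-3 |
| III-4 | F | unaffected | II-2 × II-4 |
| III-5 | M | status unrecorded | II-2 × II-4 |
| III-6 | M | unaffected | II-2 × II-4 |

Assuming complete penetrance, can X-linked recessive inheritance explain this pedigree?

A consistent assignment under X-linked recessive exists: I-1 X^s Y, I-2 X^S X^S, II-1 X^S Y, II-2 X^S Y, II-3 X^S X^S, II-4 X^S X^S, III-1 X^S X^S, III-2 X^S X^S, III-3 X^S Y, III-4 X^S X^S, III-5 X^S Y, III-6 X^S Y.
In this assignment every recorded phenotype matches its genotype and every non-founder's genotype is obtainable from its parents' genotypes, so the pedigree is consistent.

Yes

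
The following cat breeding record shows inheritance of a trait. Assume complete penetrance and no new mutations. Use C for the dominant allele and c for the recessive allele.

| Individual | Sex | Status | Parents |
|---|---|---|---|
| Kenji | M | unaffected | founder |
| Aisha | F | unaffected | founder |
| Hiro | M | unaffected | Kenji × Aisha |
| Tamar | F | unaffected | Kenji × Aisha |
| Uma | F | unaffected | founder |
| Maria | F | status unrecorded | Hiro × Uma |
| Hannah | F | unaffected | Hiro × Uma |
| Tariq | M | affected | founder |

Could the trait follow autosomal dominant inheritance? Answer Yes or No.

Yes

A consistent assignment under autosomal dominant exists: Kenji cc, Aisha cc, Hiro cc, Tamar cc, Uma cc, Maria cc, Hannah cc, Tariq CC.
In this assignment every recorded phenotype matches its genotype and every non-founder's genotype is obtainable from its parents' genotypes, so the pedigree is consistent.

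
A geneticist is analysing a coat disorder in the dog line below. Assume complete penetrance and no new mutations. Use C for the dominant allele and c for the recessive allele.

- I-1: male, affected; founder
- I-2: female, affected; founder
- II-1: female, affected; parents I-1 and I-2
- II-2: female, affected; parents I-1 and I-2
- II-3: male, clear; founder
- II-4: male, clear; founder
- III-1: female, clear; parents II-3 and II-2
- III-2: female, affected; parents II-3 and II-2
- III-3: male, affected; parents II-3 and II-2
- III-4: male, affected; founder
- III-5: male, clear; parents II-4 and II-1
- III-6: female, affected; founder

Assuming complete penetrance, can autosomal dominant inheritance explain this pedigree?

Yes

A consistent assignment under autosomal dominant exists: I-1 CC, I-2 Cc, II-1 Cc, II-2 Cc, II-3 cc, II-4 cc, III-1 cc, III-2 Cc, III-3 Cc, III-4 CC, III-5 cc, III-6 CC.
In this assignment every recorded phenotype matches its genotype and every non-founder's genotype is obtainable from its parents' genotypes, so the pedigree is consistent.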